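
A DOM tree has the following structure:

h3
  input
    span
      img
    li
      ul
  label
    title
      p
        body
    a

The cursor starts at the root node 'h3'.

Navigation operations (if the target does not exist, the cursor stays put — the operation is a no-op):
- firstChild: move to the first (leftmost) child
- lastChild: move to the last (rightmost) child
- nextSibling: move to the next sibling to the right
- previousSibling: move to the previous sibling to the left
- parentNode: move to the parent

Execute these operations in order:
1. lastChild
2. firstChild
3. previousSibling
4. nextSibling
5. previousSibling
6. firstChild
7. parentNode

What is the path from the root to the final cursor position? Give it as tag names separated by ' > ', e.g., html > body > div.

Answer: h3 > label > title

Derivation:
After 1 (lastChild): label
After 2 (firstChild): title
After 3 (previousSibling): title (no-op, stayed)
After 4 (nextSibling): a
After 5 (previousSibling): title
After 6 (firstChild): p
After 7 (parentNode): title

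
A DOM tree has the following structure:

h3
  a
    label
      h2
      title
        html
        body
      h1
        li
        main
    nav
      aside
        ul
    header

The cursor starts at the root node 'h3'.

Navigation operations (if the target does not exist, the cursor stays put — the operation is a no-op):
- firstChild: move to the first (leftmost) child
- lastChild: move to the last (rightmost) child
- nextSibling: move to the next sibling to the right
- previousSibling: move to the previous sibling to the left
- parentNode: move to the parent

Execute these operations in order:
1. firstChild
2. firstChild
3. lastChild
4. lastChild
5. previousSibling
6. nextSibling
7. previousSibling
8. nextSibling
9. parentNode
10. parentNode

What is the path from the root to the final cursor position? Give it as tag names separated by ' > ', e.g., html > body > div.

Answer: h3 > a > label

Derivation:
After 1 (firstChild): a
After 2 (firstChild): label
After 3 (lastChild): h1
After 4 (lastChild): main
After 5 (previousSibling): li
After 6 (nextSibling): main
After 7 (previousSibling): li
After 8 (nextSibling): main
After 9 (parentNode): h1
After 10 (parentNode): label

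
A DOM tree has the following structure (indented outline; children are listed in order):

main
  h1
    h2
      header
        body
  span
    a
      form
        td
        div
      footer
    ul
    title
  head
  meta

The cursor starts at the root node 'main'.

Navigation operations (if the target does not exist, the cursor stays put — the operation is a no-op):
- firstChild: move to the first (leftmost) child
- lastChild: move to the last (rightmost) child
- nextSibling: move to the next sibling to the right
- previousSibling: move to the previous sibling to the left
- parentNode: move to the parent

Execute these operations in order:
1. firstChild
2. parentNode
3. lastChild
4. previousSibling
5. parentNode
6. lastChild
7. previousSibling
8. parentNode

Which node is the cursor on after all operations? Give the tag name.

After 1 (firstChild): h1
After 2 (parentNode): main
After 3 (lastChild): meta
After 4 (previousSibling): head
After 5 (parentNode): main
After 6 (lastChild): meta
After 7 (previousSibling): head
After 8 (parentNode): main

Answer: main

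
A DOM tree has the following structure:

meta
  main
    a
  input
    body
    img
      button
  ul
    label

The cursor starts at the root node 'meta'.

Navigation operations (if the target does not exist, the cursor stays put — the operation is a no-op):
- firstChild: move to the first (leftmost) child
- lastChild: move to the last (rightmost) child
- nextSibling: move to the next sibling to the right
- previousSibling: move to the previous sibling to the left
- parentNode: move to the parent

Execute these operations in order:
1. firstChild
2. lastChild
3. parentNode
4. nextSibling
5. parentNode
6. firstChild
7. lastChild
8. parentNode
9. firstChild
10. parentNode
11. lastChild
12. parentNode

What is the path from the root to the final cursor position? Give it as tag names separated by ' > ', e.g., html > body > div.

After 1 (firstChild): main
After 2 (lastChild): a
After 3 (parentNode): main
After 4 (nextSibling): input
After 5 (parentNode): meta
After 6 (firstChild): main
After 7 (lastChild): a
After 8 (parentNode): main
After 9 (firstChild): a
After 10 (parentNode): main
After 11 (lastChild): a
After 12 (parentNode): main

Answer: meta > main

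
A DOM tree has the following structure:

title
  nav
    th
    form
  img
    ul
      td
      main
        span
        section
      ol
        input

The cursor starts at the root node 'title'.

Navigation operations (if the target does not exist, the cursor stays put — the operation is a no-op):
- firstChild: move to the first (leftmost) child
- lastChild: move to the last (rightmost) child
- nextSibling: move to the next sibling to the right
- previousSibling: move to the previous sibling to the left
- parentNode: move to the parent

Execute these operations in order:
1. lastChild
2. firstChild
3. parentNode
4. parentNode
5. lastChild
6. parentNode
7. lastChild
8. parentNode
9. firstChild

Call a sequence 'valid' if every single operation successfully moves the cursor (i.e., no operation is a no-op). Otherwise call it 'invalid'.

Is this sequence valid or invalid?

After 1 (lastChild): img
After 2 (firstChild): ul
After 3 (parentNode): img
After 4 (parentNode): title
After 5 (lastChild): img
After 6 (parentNode): title
After 7 (lastChild): img
After 8 (parentNode): title
After 9 (firstChild): nav

Answer: valid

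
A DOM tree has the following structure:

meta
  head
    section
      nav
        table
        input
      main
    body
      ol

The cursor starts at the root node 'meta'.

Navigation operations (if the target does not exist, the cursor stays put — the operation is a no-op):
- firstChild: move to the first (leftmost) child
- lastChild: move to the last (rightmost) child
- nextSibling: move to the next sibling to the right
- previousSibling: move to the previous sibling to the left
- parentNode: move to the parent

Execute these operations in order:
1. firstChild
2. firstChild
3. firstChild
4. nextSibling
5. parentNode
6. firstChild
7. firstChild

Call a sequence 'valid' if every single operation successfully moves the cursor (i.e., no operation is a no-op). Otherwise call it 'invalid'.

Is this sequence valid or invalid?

After 1 (firstChild): head
After 2 (firstChild): section
After 3 (firstChild): nav
After 4 (nextSibling): main
After 5 (parentNode): section
After 6 (firstChild): nav
After 7 (firstChild): table

Answer: valid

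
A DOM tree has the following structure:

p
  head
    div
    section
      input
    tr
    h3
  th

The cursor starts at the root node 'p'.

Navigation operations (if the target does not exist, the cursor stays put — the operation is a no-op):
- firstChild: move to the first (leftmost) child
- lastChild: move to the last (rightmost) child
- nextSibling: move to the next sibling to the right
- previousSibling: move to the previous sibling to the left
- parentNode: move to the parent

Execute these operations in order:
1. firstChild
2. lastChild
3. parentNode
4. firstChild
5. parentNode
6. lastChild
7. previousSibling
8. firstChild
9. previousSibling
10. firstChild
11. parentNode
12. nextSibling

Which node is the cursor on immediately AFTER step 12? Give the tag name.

Answer: tr

Derivation:
After 1 (firstChild): head
After 2 (lastChild): h3
After 3 (parentNode): head
After 4 (firstChild): div
After 5 (parentNode): head
After 6 (lastChild): h3
After 7 (previousSibling): tr
After 8 (firstChild): tr (no-op, stayed)
After 9 (previousSibling): section
After 10 (firstChild): input
After 11 (parentNode): section
After 12 (nextSibling): tr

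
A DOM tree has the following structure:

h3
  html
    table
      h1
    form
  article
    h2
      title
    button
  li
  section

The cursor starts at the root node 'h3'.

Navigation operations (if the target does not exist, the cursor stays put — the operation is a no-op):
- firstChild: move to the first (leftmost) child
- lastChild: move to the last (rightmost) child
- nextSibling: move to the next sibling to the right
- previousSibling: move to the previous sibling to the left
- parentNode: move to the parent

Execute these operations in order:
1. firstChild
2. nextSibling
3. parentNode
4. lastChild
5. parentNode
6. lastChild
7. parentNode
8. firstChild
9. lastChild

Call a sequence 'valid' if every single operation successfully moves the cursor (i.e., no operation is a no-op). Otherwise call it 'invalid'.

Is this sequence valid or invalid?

Answer: valid

Derivation:
After 1 (firstChild): html
After 2 (nextSibling): article
After 3 (parentNode): h3
After 4 (lastChild): section
After 5 (parentNode): h3
After 6 (lastChild): section
After 7 (parentNode): h3
After 8 (firstChild): html
After 9 (lastChild): form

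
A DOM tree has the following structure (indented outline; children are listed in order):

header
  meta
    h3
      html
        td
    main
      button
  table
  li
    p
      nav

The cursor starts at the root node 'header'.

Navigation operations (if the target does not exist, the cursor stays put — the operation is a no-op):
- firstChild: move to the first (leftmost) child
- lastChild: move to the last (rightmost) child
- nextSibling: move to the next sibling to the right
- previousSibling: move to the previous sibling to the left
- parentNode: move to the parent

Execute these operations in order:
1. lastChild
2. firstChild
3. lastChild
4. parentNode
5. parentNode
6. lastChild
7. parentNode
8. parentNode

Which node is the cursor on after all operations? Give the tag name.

Answer: header

Derivation:
After 1 (lastChild): li
After 2 (firstChild): p
After 3 (lastChild): nav
After 4 (parentNode): p
After 5 (parentNode): li
After 6 (lastChild): p
After 7 (parentNode): li
After 8 (parentNode): header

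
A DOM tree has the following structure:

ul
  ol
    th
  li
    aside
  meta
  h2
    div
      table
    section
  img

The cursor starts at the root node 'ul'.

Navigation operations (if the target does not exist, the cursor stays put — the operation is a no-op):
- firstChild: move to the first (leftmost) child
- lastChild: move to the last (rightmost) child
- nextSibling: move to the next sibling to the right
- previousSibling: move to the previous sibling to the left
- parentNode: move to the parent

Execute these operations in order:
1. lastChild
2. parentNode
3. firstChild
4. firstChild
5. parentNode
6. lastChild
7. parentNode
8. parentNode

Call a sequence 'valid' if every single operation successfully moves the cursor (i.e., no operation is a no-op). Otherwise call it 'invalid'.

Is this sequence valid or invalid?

Answer: valid

Derivation:
After 1 (lastChild): img
After 2 (parentNode): ul
After 3 (firstChild): ol
After 4 (firstChild): th
After 5 (parentNode): ol
After 6 (lastChild): th
After 7 (parentNode): ol
After 8 (parentNode): ul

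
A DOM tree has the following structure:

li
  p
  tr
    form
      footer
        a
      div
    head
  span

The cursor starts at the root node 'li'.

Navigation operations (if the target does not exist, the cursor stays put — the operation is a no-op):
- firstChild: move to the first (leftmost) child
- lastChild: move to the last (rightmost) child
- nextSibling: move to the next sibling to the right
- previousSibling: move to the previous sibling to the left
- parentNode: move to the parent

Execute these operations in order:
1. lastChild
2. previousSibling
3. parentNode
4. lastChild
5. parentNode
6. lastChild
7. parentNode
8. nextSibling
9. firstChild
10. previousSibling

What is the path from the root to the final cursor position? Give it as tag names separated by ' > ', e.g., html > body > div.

After 1 (lastChild): span
After 2 (previousSibling): tr
After 3 (parentNode): li
After 4 (lastChild): span
After 5 (parentNode): li
After 6 (lastChild): span
After 7 (parentNode): li
After 8 (nextSibling): li (no-op, stayed)
After 9 (firstChild): p
After 10 (previousSibling): p (no-op, stayed)

Answer: li > p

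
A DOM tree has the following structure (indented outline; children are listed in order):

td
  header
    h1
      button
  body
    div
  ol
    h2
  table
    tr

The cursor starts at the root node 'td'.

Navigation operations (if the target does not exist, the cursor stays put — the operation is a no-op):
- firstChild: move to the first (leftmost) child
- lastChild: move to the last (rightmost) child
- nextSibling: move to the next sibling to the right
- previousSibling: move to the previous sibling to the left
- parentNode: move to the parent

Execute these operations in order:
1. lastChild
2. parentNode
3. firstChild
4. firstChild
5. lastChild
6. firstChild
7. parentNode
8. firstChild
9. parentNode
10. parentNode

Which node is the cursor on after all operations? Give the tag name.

Answer: header

Derivation:
After 1 (lastChild): table
After 2 (parentNode): td
After 3 (firstChild): header
After 4 (firstChild): h1
After 5 (lastChild): button
After 6 (firstChild): button (no-op, stayed)
After 7 (parentNode): h1
After 8 (firstChild): button
After 9 (parentNode): h1
After 10 (parentNode): header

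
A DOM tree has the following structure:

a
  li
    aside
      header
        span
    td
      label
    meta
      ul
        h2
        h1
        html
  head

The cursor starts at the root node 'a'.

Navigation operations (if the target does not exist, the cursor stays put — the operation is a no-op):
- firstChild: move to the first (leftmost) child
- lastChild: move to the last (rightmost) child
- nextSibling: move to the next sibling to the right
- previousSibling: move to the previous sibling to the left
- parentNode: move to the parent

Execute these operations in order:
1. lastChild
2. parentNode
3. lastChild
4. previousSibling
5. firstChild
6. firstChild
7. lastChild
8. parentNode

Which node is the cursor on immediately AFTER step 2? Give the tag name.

After 1 (lastChild): head
After 2 (parentNode): a

Answer: a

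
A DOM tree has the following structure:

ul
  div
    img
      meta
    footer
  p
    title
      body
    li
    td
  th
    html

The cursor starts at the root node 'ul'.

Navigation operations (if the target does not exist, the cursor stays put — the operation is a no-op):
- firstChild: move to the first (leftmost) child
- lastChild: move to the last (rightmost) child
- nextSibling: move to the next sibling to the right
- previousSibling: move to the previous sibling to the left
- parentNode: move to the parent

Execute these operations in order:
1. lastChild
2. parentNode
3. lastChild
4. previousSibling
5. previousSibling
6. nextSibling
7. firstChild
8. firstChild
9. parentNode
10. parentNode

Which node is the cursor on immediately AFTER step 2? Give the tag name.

After 1 (lastChild): th
After 2 (parentNode): ul

Answer: ul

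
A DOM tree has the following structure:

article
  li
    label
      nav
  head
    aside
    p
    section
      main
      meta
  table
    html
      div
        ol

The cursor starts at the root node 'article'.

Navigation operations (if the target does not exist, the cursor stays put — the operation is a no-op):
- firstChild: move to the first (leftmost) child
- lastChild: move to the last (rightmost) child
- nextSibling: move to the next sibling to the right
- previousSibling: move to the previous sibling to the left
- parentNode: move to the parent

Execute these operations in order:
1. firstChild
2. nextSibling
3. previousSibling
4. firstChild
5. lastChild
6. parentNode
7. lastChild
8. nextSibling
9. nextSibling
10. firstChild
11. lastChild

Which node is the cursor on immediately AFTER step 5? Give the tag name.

Answer: nav

Derivation:
After 1 (firstChild): li
After 2 (nextSibling): head
After 3 (previousSibling): li
After 4 (firstChild): label
After 5 (lastChild): nav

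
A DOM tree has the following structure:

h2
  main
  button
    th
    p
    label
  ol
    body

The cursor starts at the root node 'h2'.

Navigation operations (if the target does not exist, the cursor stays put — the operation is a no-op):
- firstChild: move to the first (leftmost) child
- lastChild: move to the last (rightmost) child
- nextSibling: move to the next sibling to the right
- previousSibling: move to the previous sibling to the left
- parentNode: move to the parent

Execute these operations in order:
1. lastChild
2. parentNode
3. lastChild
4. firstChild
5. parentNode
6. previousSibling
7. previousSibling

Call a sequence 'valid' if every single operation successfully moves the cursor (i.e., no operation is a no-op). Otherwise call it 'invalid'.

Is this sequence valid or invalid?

Answer: valid

Derivation:
After 1 (lastChild): ol
After 2 (parentNode): h2
After 3 (lastChild): ol
After 4 (firstChild): body
After 5 (parentNode): ol
After 6 (previousSibling): button
After 7 (previousSibling): main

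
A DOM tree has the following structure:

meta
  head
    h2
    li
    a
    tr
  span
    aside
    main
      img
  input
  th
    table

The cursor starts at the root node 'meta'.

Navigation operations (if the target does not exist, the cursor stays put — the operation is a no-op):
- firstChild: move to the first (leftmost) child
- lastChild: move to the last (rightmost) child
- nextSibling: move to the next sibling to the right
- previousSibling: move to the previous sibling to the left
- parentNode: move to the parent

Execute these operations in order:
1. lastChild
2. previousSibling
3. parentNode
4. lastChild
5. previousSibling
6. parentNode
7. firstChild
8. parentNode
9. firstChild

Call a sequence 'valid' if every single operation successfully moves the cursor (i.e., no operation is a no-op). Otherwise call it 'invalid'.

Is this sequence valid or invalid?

After 1 (lastChild): th
After 2 (previousSibling): input
After 3 (parentNode): meta
After 4 (lastChild): th
After 5 (previousSibling): input
After 6 (parentNode): meta
After 7 (firstChild): head
After 8 (parentNode): meta
After 9 (firstChild): head

Answer: valid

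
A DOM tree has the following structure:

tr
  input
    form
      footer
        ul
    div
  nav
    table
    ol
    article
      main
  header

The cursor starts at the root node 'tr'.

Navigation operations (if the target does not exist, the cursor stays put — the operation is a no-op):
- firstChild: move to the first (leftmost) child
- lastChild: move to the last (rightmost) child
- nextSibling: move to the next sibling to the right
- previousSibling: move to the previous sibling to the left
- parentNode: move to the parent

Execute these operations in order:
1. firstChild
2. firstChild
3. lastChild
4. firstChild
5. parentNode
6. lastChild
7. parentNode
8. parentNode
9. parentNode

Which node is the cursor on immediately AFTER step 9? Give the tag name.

Answer: input

Derivation:
After 1 (firstChild): input
After 2 (firstChild): form
After 3 (lastChild): footer
After 4 (firstChild): ul
After 5 (parentNode): footer
After 6 (lastChild): ul
After 7 (parentNode): footer
After 8 (parentNode): form
After 9 (parentNode): input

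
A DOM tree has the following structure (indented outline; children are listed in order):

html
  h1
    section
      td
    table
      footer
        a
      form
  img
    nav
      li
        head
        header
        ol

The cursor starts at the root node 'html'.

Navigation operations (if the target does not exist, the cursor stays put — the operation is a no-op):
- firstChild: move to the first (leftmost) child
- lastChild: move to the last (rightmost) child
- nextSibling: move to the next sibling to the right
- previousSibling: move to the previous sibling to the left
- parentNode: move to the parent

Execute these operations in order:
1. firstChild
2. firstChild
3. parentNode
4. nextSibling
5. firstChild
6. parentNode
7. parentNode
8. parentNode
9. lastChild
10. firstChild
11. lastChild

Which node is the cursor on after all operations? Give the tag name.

Answer: li

Derivation:
After 1 (firstChild): h1
After 2 (firstChild): section
After 3 (parentNode): h1
After 4 (nextSibling): img
After 5 (firstChild): nav
After 6 (parentNode): img
After 7 (parentNode): html
After 8 (parentNode): html (no-op, stayed)
After 9 (lastChild): img
After 10 (firstChild): nav
After 11 (lastChild): li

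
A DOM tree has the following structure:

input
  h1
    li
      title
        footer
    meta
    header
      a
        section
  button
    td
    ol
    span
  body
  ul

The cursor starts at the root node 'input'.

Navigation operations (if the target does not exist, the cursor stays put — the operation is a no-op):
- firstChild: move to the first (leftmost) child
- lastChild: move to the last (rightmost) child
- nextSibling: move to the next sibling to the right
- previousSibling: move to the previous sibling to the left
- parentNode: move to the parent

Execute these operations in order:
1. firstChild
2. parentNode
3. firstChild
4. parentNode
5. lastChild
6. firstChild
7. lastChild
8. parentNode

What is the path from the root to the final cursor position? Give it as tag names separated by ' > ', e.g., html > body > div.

After 1 (firstChild): h1
After 2 (parentNode): input
After 3 (firstChild): h1
After 4 (parentNode): input
After 5 (lastChild): ul
After 6 (firstChild): ul (no-op, stayed)
After 7 (lastChild): ul (no-op, stayed)
After 8 (parentNode): input

Answer: input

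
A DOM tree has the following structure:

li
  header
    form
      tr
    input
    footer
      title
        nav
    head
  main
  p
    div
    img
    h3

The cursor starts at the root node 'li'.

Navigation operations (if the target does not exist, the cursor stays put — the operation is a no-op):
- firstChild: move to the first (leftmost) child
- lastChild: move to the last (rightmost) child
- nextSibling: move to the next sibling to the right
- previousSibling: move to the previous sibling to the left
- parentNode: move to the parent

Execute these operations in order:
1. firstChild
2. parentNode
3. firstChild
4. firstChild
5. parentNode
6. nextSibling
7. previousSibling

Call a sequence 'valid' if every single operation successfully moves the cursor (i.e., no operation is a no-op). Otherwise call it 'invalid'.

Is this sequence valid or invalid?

After 1 (firstChild): header
After 2 (parentNode): li
After 3 (firstChild): header
After 4 (firstChild): form
After 5 (parentNode): header
After 6 (nextSibling): main
After 7 (previousSibling): header

Answer: valid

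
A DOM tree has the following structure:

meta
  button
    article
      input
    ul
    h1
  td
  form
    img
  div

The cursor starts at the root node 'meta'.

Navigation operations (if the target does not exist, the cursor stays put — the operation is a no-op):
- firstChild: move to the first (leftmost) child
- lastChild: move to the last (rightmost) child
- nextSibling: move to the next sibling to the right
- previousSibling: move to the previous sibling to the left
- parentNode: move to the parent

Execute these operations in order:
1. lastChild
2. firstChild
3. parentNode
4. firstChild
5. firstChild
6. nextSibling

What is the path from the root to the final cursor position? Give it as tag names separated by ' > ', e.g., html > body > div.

Answer: meta > button > ul

Derivation:
After 1 (lastChild): div
After 2 (firstChild): div (no-op, stayed)
After 3 (parentNode): meta
After 4 (firstChild): button
After 5 (firstChild): article
After 6 (nextSibling): ul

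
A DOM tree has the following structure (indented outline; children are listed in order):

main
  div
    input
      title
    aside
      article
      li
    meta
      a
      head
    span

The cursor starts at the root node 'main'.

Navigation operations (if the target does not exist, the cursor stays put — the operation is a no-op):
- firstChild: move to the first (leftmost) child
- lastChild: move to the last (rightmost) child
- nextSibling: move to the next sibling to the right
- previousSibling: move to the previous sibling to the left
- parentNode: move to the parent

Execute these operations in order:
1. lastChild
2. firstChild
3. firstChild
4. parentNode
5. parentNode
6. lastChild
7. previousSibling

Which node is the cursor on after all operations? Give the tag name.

Answer: meta

Derivation:
After 1 (lastChild): div
After 2 (firstChild): input
After 3 (firstChild): title
After 4 (parentNode): input
After 5 (parentNode): div
After 6 (lastChild): span
After 7 (previousSibling): meta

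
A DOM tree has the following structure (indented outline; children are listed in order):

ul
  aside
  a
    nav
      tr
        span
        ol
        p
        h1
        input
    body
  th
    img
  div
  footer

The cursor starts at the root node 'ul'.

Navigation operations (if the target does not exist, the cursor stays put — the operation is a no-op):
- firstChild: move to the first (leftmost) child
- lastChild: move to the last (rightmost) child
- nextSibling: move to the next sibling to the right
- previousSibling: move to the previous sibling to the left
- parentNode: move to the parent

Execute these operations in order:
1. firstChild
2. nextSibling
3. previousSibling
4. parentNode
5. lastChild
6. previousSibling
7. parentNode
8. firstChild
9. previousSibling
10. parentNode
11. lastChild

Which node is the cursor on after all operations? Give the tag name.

After 1 (firstChild): aside
After 2 (nextSibling): a
After 3 (previousSibling): aside
After 4 (parentNode): ul
After 5 (lastChild): footer
After 6 (previousSibling): div
After 7 (parentNode): ul
After 8 (firstChild): aside
After 9 (previousSibling): aside (no-op, stayed)
After 10 (parentNode): ul
After 11 (lastChild): footer

Answer: footer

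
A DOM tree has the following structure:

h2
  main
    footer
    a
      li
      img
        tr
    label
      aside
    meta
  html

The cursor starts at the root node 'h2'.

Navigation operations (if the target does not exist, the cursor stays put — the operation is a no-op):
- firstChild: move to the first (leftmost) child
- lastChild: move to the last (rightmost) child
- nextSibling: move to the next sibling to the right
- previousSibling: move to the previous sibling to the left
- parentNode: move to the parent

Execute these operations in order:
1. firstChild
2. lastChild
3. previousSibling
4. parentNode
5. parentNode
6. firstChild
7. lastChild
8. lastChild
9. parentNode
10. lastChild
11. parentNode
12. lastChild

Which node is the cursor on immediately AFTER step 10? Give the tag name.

Answer: meta

Derivation:
After 1 (firstChild): main
After 2 (lastChild): meta
After 3 (previousSibling): label
After 4 (parentNode): main
After 5 (parentNode): h2
After 6 (firstChild): main
After 7 (lastChild): meta
After 8 (lastChild): meta (no-op, stayed)
After 9 (parentNode): main
After 10 (lastChild): meta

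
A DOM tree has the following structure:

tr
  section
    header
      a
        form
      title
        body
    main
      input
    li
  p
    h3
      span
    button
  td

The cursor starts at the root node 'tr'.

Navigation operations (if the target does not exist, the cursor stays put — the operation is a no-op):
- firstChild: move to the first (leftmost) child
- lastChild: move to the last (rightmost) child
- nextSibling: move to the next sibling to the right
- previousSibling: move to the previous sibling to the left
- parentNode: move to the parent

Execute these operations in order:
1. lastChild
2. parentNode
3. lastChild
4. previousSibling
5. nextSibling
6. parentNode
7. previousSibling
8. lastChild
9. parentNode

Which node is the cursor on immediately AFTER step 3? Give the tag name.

Answer: td

Derivation:
After 1 (lastChild): td
After 2 (parentNode): tr
After 3 (lastChild): td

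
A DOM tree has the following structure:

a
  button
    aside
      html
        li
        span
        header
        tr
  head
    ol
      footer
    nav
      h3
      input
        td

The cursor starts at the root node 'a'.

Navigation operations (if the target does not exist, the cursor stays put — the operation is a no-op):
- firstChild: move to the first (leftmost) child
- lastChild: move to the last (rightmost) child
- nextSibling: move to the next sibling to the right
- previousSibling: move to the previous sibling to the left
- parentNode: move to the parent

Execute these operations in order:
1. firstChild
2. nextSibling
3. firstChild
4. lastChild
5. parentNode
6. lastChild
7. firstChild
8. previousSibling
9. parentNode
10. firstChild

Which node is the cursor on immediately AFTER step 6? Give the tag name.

Answer: footer

Derivation:
After 1 (firstChild): button
After 2 (nextSibling): head
After 3 (firstChild): ol
After 4 (lastChild): footer
After 5 (parentNode): ol
After 6 (lastChild): footer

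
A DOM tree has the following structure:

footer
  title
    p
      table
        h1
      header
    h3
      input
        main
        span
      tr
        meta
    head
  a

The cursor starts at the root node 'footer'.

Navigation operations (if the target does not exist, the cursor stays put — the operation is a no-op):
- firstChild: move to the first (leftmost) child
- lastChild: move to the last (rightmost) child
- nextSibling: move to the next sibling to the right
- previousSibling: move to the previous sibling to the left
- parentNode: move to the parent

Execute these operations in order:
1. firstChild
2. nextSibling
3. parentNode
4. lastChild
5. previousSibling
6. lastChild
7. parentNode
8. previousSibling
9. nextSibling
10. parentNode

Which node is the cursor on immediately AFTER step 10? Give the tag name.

After 1 (firstChild): title
After 2 (nextSibling): a
After 3 (parentNode): footer
After 4 (lastChild): a
After 5 (previousSibling): title
After 6 (lastChild): head
After 7 (parentNode): title
After 8 (previousSibling): title (no-op, stayed)
After 9 (nextSibling): a
After 10 (parentNode): footer

Answer: footer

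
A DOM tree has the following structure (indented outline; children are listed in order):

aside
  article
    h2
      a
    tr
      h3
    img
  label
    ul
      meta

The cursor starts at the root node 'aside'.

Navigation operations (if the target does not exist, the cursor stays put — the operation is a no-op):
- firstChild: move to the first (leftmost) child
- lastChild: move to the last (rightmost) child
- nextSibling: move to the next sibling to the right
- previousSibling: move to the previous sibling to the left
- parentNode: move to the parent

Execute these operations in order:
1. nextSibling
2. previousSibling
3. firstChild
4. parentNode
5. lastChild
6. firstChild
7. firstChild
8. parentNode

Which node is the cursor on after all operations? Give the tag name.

After 1 (nextSibling): aside (no-op, stayed)
After 2 (previousSibling): aside (no-op, stayed)
After 3 (firstChild): article
After 4 (parentNode): aside
After 5 (lastChild): label
After 6 (firstChild): ul
After 7 (firstChild): meta
After 8 (parentNode): ul

Answer: ul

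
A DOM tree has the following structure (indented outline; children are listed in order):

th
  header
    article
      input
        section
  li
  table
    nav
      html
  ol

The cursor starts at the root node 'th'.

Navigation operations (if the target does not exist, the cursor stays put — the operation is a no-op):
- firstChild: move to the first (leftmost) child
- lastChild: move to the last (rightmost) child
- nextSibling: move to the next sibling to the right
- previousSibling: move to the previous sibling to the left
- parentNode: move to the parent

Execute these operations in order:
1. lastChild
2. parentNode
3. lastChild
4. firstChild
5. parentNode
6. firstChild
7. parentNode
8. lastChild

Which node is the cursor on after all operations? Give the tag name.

After 1 (lastChild): ol
After 2 (parentNode): th
After 3 (lastChild): ol
After 4 (firstChild): ol (no-op, stayed)
After 5 (parentNode): th
After 6 (firstChild): header
After 7 (parentNode): th
After 8 (lastChild): ol

Answer: ol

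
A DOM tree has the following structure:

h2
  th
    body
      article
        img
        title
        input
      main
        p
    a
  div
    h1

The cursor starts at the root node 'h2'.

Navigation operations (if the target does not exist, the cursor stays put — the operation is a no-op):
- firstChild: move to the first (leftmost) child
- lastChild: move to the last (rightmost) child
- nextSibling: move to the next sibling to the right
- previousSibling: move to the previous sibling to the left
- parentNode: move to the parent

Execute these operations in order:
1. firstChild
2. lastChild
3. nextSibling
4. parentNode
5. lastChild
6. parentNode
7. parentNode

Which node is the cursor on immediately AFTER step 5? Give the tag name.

After 1 (firstChild): th
After 2 (lastChild): a
After 3 (nextSibling): a (no-op, stayed)
After 4 (parentNode): th
After 5 (lastChild): a

Answer: a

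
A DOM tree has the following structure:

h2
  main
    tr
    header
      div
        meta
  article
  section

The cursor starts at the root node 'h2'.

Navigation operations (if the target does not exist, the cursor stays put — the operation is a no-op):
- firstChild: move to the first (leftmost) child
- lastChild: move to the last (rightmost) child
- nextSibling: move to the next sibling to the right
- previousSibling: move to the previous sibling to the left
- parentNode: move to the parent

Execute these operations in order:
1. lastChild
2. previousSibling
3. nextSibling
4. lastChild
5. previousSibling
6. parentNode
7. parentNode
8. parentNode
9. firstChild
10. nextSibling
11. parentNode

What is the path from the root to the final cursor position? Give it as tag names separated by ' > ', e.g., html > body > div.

After 1 (lastChild): section
After 2 (previousSibling): article
After 3 (nextSibling): section
After 4 (lastChild): section (no-op, stayed)
After 5 (previousSibling): article
After 6 (parentNode): h2
After 7 (parentNode): h2 (no-op, stayed)
After 8 (parentNode): h2 (no-op, stayed)
After 9 (firstChild): main
After 10 (nextSibling): article
After 11 (parentNode): h2

Answer: h2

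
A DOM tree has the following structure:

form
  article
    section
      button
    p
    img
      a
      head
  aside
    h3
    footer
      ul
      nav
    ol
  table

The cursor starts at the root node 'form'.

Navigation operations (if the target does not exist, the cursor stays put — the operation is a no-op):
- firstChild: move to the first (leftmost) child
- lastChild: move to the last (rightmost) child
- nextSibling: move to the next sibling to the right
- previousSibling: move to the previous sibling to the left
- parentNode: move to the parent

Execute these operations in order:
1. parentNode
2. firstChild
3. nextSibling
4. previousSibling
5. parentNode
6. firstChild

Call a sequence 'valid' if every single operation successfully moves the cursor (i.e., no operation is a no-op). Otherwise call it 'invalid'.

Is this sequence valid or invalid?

Answer: invalid

Derivation:
After 1 (parentNode): form (no-op, stayed)
After 2 (firstChild): article
After 3 (nextSibling): aside
After 4 (previousSibling): article
After 5 (parentNode): form
After 6 (firstChild): article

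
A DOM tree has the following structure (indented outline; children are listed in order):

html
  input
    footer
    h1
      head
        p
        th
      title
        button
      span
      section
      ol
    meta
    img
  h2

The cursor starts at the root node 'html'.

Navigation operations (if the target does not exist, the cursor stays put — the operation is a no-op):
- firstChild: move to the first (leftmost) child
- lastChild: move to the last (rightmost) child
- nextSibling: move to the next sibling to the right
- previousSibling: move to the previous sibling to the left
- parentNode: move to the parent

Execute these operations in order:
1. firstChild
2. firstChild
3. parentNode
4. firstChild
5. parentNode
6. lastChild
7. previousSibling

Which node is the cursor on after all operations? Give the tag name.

Answer: meta

Derivation:
After 1 (firstChild): input
After 2 (firstChild): footer
After 3 (parentNode): input
After 4 (firstChild): footer
After 5 (parentNode): input
After 6 (lastChild): img
After 7 (previousSibling): meta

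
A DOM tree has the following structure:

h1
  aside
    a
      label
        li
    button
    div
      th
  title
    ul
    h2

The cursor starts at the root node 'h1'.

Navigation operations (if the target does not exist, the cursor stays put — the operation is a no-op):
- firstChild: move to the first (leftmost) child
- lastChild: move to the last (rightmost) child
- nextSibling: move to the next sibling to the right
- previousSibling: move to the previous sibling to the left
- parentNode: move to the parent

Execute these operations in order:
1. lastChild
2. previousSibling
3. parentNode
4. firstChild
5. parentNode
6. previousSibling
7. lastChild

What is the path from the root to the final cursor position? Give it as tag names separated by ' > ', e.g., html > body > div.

Answer: h1 > title

Derivation:
After 1 (lastChild): title
After 2 (previousSibling): aside
After 3 (parentNode): h1
After 4 (firstChild): aside
After 5 (parentNode): h1
After 6 (previousSibling): h1 (no-op, stayed)
After 7 (lastChild): title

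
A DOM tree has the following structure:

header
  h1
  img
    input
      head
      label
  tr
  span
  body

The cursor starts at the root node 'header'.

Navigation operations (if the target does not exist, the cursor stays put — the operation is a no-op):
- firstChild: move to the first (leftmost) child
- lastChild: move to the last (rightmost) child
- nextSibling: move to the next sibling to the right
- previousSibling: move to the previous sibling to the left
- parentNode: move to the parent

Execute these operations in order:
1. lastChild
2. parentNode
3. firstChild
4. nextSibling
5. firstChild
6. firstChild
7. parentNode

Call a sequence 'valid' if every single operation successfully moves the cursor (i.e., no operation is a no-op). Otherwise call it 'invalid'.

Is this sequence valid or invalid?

After 1 (lastChild): body
After 2 (parentNode): header
After 3 (firstChild): h1
After 4 (nextSibling): img
After 5 (firstChild): input
After 6 (firstChild): head
After 7 (parentNode): input

Answer: valid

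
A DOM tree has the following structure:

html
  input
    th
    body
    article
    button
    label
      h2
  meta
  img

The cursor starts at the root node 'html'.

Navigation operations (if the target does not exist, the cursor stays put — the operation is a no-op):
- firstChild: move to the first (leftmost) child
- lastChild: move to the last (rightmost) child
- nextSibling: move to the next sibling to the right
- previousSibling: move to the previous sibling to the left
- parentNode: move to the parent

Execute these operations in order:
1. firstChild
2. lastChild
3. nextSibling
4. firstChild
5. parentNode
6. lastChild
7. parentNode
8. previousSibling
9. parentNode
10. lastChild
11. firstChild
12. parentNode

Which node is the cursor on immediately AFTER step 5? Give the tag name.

After 1 (firstChild): input
After 2 (lastChild): label
After 3 (nextSibling): label (no-op, stayed)
After 4 (firstChild): h2
After 5 (parentNode): label

Answer: label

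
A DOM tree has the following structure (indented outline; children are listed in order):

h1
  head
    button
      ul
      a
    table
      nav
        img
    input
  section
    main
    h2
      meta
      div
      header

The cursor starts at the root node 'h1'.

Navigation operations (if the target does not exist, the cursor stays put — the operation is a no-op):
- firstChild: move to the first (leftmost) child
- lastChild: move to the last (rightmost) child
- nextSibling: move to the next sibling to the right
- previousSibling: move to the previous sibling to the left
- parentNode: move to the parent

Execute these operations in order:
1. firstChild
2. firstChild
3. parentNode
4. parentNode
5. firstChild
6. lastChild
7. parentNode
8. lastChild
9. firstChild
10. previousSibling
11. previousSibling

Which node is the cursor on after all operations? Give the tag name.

Answer: button

Derivation:
After 1 (firstChild): head
After 2 (firstChild): button
After 3 (parentNode): head
After 4 (parentNode): h1
After 5 (firstChild): head
After 6 (lastChild): input
After 7 (parentNode): head
After 8 (lastChild): input
After 9 (firstChild): input (no-op, stayed)
After 10 (previousSibling): table
After 11 (previousSibling): button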